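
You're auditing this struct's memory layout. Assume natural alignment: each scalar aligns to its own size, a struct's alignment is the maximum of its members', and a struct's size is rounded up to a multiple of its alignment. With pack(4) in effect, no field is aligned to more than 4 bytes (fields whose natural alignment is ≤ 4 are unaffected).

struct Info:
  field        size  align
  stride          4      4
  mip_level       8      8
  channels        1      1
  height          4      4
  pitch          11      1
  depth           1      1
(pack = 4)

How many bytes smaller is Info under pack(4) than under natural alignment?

8

natural layout:
  stride at 0 (size 4, align 4) → ends 4
  pad 4 to align 8 for mip_level
  mip_level at 8 (size 8, align 8) → ends 16
  channels at 16 (size 1, align 1) → ends 17
  pad 3 to align 4 for height
  height at 20 (size 4, align 4) → ends 24
  pitch at 24 (size 11, align 1) → ends 35
  depth at 35 (size 1, align 1) → ends 36
  tail pad 4 to reach multiple of 8
  total 40 bytes, alignment 8
packed(4) layout:
  stride at 0 (size 4, align 4) → ends 4
  mip_level at 4 (size 8, align 4) → ends 12
  channels at 12 (size 1, align 1) → ends 13
  pad 3 to align 4 for height
  height at 16 (size 4, align 4) → ends 20
  pitch at 20 (size 11, align 1) → ends 31
  depth at 31 (size 1, align 1) → ends 32
  total 32 bytes, alignment 4
40 − 32 = 8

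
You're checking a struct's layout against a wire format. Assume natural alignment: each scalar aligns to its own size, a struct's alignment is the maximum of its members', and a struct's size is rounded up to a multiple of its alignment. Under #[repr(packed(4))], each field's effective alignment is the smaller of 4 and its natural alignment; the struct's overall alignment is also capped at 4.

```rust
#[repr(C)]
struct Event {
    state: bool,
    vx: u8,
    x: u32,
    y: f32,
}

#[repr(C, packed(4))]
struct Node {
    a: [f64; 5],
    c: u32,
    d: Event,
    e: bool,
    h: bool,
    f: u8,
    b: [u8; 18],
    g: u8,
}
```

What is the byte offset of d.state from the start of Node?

Event: state at 0 (size 1, align 1) → ends 1; vx at 1 (size 1, align 1) → ends 2; pad 2 to align 4 for x; x at 4 (size 4, align 4) → ends 8; y at 8 (size 4, align 4) → ends 12; total 12 bytes, alignment 4
a at 0 (size 40, align 4) → ends 40
c at 40 (size 4, align 4) → ends 44
d at 44 (size 12, align 4) → ends 56
within Event: state at 0
44 + 0 = 44

44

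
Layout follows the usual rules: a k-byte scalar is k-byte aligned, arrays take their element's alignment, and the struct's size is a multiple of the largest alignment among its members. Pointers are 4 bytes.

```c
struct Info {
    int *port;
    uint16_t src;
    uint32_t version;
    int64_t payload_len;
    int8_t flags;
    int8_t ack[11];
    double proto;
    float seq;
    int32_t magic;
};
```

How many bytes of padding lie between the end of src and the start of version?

2

0..4  port  (4B, 4-aligned)
4..6  src  (2B, 2-aligned)
6..8  -- padding (2B)
8..12  version  (4B, 4-aligned)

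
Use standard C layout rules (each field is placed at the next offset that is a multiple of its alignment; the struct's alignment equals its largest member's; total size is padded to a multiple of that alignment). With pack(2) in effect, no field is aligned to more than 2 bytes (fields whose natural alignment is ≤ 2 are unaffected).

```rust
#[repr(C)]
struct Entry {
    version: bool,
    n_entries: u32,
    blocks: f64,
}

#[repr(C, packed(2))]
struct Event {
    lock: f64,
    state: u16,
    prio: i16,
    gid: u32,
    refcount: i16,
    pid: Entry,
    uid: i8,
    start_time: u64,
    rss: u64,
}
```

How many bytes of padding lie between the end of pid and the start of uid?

0

Entry: @0: version [1B, align 1] → 1; +3 pad (align 4); @4: n_entries [4B, align 4] → 8; @8: blocks [8B, align 8] → 16; size 16, align 8
@0: lock [8B, align 2] → 8
@8: state [2B, align 2] → 10
@10: prio [2B, align 2] → 12
@12: gid [4B, align 2] → 16
@16: refcount [2B, align 2] → 18
@18: pid [16B, align 2] → 34
@34: uid [1B, align 1] → 35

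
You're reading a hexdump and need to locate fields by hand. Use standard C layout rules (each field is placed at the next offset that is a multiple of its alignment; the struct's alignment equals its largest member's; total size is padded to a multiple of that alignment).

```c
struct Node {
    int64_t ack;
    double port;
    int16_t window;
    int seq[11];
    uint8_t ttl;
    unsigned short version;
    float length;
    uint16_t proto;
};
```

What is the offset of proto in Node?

72

ack at 0 (size 8, align 8) → ends 8
port at 8 (size 8, align 8) → ends 16
window at 16 (size 2, align 2) → ends 18
pad 2 to align 4 for seq
seq at 20 (size 44, align 4) → ends 64
ttl at 64 (size 1, align 1) → ends 65
pad 1 to align 2 for version
version at 66 (size 2, align 2) → ends 68
length at 68 (size 4, align 4) → ends 72
proto at 72 (size 2, align 2) → ends 74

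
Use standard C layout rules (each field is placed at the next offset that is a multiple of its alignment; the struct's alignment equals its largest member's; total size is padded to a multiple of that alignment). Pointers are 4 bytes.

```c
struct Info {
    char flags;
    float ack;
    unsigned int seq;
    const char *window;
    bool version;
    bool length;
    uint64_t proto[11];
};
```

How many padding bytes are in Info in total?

@0: flags [1B, align 1] → 1
+3 pad (align 4)
@4: ack [4B, align 4] → 8
@8: seq [4B, align 4] → 12
@12: window [4B, align 4] → 16
@16: version [1B, align 1] → 17
@17: length [1B, align 1] → 18
+6 pad (align 8)
@24: proto [88B, align 8] → 112
size 112, align 8
data bytes 103, size 112 → padding 9

9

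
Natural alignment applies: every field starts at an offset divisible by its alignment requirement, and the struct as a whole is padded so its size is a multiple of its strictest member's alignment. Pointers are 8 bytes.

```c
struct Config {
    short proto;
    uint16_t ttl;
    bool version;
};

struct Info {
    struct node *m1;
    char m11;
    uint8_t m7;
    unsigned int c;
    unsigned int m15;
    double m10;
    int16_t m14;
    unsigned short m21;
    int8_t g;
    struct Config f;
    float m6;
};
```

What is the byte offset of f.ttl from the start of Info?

40

Config: @0: proto [2B, align 2] → 2; @2: ttl [2B, align 2] → 4; @4: version [1B, align 1] → 5; +1 tail pad (align 2); size 6, align 2
@0: m1 [8B, align 8] → 8
@8: m11 [1B, align 1] → 9
@9: m7 [1B, align 1] → 10
+2 pad (align 4)
@12: c [4B, align 4] → 16
@16: m15 [4B, align 4] → 20
+4 pad (align 8)
@24: m10 [8B, align 8] → 32
@32: m14 [2B, align 2] → 34
@34: m21 [2B, align 2] → 36
@36: g [1B, align 1] → 37
+1 pad (align 2)
@38: f [6B, align 2] → 44
within Config: ttl at 2
38 + 2 = 40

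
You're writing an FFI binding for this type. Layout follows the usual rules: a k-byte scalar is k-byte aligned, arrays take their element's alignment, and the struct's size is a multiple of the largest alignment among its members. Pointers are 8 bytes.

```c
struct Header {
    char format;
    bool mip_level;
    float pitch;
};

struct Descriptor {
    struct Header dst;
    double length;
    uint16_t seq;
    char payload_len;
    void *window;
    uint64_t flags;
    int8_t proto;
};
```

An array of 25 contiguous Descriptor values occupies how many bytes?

Header: @0: format [1B, align 1] → 1; @1: mip_level [1B, align 1] → 2; +2 pad (align 4); @4: pitch [4B, align 4] → 8; size 8, align 4
@0: dst [8B, align 4] → 8
@8: length [8B, align 8] → 16
@16: seq [2B, align 2] → 18
@18: payload_len [1B, align 1] → 19
+5 pad (align 8)
@24: window [8B, align 8] → 32
@32: flags [8B, align 8] → 40
@40: proto [1B, align 1] → 41
+7 tail pad (align 8)
size 48, align 8
array of 25: 25 × 48 = 1200

1200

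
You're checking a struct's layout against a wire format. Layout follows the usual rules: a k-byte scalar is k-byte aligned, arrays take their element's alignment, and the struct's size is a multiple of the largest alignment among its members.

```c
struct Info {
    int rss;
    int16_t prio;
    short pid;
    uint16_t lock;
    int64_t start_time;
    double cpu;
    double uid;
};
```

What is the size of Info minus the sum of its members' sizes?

rss at 0 (size 4, align 4) → ends 4
prio at 4 (size 2, align 2) → ends 6
pid at 6 (size 2, align 2) → ends 8
lock at 8 (size 2, align 2) → ends 10
pad 6 to align 8 for start_time
start_time at 16 (size 8, align 8) → ends 24
cpu at 24 (size 8, align 8) → ends 32
uid at 32 (size 8, align 8) → ends 40
total 40 bytes, alignment 8
data bytes 34, size 40 → padding 6

6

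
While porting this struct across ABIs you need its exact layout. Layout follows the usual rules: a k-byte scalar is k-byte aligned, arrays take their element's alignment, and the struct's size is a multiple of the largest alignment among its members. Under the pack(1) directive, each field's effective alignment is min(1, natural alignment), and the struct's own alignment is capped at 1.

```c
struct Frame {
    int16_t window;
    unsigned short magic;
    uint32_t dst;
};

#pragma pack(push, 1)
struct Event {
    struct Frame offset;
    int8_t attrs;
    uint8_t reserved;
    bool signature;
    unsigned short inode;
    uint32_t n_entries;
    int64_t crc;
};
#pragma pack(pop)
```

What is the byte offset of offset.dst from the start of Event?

Frame: 0..2  window  (2B, 2-aligned); 2..4  magic  (2B, 2-aligned); 4..8  dst  (4B, 4-aligned); sizeof = 8, alignof = 4
0..8  offset  (8B, 1-aligned)
within Frame: dst at 4
0 + 4 = 4

4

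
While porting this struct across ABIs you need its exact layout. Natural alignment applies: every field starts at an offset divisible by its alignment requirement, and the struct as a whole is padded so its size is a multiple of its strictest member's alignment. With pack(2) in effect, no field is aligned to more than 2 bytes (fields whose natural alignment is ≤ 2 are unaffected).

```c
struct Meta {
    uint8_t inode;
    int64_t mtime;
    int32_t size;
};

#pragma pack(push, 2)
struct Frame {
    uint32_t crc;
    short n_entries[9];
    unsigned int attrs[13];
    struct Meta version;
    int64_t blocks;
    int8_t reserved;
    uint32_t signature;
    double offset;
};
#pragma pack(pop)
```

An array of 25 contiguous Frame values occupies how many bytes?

3000

Meta: 0..1  inode  (1B, 1-aligned); 1..8  -- padding (7B); 8..16  mtime  (8B, 8-aligned); 16..20  size  (4B, 4-aligned); 20..24  -- tail padding (4B); sizeof = 24, alignof = 8
0..4  crc  (4B, 2-aligned)
4..22  n_entries  (18B, 2-aligned)
22..74  attrs  (52B, 2-aligned)
74..98  version  (24B, 2-aligned)
98..106  blocks  (8B, 2-aligned)
106..107  reserved  (1B, 1-aligned)
107..108  -- padding (1B)
108..112  signature  (4B, 2-aligned)
112..120  offset  (8B, 2-aligned)
sizeof = 120, alignof = 2
array of 25: 25 × 120 = 3000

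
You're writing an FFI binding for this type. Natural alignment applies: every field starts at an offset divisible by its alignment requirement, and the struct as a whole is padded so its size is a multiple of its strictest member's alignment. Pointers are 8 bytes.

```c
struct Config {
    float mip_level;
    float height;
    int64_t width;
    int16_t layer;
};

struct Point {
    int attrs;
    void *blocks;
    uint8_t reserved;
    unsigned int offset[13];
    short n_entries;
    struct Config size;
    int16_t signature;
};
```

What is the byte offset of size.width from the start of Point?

Config: @0: mip_level [4B, align 4] → 4; @4: height [4B, align 4] → 8; @8: width [8B, align 8] → 16; @16: layer [2B, align 2] → 18; +6 tail pad (align 8); size 24, align 8
@0: attrs [4B, align 4] → 4
+4 pad (align 8)
@8: blocks [8B, align 8] → 16
@16: reserved [1B, align 1] → 17
+3 pad (align 4)
@20: offset [52B, align 4] → 72
@72: n_entries [2B, align 2] → 74
+6 pad (align 8)
@80: size [24B, align 8] → 104
within Config: width at 8
80 + 8 = 88

88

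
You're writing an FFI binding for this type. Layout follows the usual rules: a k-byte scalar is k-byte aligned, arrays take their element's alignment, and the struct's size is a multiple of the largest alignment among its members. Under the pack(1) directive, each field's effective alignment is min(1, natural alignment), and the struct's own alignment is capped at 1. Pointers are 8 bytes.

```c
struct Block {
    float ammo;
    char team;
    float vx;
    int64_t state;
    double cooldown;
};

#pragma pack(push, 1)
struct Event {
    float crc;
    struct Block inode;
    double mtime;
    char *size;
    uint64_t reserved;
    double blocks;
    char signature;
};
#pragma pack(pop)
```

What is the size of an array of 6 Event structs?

Block: ammo at 0 (size 4, align 4) → ends 4; team at 4 (size 1, align 1) → ends 5; pad 3 to align 4 for vx; vx at 8 (size 4, align 4) → ends 12; pad 4 to align 8 for state; state at 16 (size 8, align 8) → ends 24; cooldown at 24 (size 8, align 8) → ends 32; total 32 bytes, alignment 8
crc at 0 (size 4, align 1) → ends 4
inode at 4 (size 32, align 1) → ends 36
mtime at 36 (size 8, align 1) → ends 44
size at 44 (size 8, align 1) → ends 52
reserved at 52 (size 8, align 1) → ends 60
blocks at 60 (size 8, align 1) → ends 68
signature at 68 (size 1, align 1) → ends 69
total 69 bytes, alignment 1
array of 6: 6 × 69 = 414

414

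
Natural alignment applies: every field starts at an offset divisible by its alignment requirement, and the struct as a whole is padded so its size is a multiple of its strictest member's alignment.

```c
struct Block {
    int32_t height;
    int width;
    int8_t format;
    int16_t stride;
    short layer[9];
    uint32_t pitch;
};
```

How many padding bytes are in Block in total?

3

0..4  height  (4B, 4-aligned)
4..8  width  (4B, 4-aligned)
8..9  format  (1B, 1-aligned)
9..10  -- padding (1B)
10..12  stride  (2B, 2-aligned)
12..30  layer  (18B, 2-aligned)
30..32  -- padding (2B)
32..36  pitch  (4B, 4-aligned)
sizeof = 36, alignof = 4
data bytes 33, size 36 → padding 3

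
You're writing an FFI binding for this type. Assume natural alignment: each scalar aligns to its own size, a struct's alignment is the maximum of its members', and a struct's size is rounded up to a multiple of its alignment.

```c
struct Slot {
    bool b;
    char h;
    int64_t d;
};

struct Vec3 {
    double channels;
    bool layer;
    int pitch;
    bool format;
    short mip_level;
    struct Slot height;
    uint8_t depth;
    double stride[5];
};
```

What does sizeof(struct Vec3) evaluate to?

88 bytes

Slot: b at 0 (size 1, align 1) → ends 1; h at 1 (size 1, align 1) → ends 2; pad 6 to align 8 for d; d at 8 (size 8, align 8) → ends 16; total 16 bytes, alignment 8
channels at 0 (size 8, align 8) → ends 8
layer at 8 (size 1, align 1) → ends 9
pad 3 to align 4 for pitch
pitch at 12 (size 4, align 4) → ends 16
format at 16 (size 1, align 1) → ends 17
pad 1 to align 2 for mip_level
mip_level at 18 (size 2, align 2) → ends 20
pad 4 to align 8 for height
height at 24 (size 16, align 8) → ends 40
depth at 40 (size 1, align 1) → ends 41
pad 7 to align 8 for stride
stride at 48 (size 40, align 8) → ends 88
total 88 bytes, alignment 8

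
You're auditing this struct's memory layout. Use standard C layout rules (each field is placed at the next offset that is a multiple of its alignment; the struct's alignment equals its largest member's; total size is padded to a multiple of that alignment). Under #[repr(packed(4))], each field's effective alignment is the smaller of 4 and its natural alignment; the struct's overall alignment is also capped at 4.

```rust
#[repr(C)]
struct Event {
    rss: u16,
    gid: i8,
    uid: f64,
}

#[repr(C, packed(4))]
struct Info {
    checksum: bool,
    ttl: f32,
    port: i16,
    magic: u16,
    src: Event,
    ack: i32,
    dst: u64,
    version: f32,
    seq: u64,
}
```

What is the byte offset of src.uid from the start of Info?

20

Event: 0..2  rss  (2B, 2-aligned); 2..3  gid  (1B, 1-aligned); 3..8  -- padding (5B); 8..16  uid  (8B, 8-aligned); sizeof = 16, alignof = 8
0..1  checksum  (1B, 1-aligned)
1..4  -- padding (3B)
4..8  ttl  (4B, 4-aligned)
8..10  port  (2B, 2-aligned)
10..12  magic  (2B, 2-aligned)
12..28  src  (16B, 4-aligned)
within Event: uid at 8
12 + 8 = 20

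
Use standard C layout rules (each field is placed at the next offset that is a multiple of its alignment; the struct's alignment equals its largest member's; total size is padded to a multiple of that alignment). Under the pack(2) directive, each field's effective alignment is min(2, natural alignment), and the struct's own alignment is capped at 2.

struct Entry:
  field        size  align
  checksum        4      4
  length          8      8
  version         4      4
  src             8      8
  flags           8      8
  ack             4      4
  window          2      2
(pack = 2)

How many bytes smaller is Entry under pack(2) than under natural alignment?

10

natural layout:
  0..4  checksum  (4B, 4-aligned)
  4..8  -- padding (4B)
  8..16  length  (8B, 8-aligned)
  16..20  version  (4B, 4-aligned)
  20..24  -- padding (4B)
  24..32  src  (8B, 8-aligned)
  32..40  flags  (8B, 8-aligned)
  40..44  ack  (4B, 4-aligned)
  44..46  window  (2B, 2-aligned)
  46..48  -- tail padding (2B)
  sizeof = 48, alignof = 8
packed(2) layout:
  0..4  checksum  (4B, 2-aligned)
  4..12  length  (8B, 2-aligned)
  12..16  version  (4B, 2-aligned)
  16..24  src  (8B, 2-aligned)
  24..32  flags  (8B, 2-aligned)
  32..36  ack  (4B, 2-aligned)
  36..38  window  (2B, 2-aligned)
  sizeof = 38, alignof = 2
48 − 38 = 10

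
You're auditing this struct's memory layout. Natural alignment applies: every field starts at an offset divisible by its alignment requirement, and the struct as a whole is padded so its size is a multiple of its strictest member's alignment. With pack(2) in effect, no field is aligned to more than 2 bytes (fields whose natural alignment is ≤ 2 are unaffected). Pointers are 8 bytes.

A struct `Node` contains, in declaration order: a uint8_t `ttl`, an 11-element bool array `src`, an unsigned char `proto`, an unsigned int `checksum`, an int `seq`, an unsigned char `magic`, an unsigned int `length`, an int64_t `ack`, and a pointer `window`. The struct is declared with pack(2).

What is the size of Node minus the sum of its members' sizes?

0..1  ttl  (1B, 1-aligned)
1..12  src  (11B, 1-aligned)
12..13  proto  (1B, 1-aligned)
13..14  -- padding (1B)
14..18  checksum  (4B, 2-aligned)
18..22  seq  (4B, 2-aligned)
22..23  magic  (1B, 1-aligned)
23..24  -- padding (1B)
24..28  length  (4B, 2-aligned)
28..36  ack  (8B, 2-aligned)
36..44  window  (8B, 2-aligned)
sizeof = 44, alignof = 2
data bytes 42, size 44 → padding 2

2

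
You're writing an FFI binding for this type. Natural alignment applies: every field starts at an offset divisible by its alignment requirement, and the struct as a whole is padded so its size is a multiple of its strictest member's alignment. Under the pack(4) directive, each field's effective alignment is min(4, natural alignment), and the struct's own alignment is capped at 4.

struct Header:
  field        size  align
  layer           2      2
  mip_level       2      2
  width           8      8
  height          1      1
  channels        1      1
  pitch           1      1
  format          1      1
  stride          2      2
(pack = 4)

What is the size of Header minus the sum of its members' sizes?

@0: layer [2B, align 2] → 2
@2: mip_level [2B, align 2] → 4
@4: width [8B, align 4] → 12
@12: height [1B, align 1] → 13
@13: channels [1B, align 1] → 14
@14: pitch [1B, align 1] → 15
@15: format [1B, align 1] → 16
@16: stride [2B, align 2] → 18
+2 tail pad (align 4)
size 20, align 4
data bytes 18, size 20 → padding 2

2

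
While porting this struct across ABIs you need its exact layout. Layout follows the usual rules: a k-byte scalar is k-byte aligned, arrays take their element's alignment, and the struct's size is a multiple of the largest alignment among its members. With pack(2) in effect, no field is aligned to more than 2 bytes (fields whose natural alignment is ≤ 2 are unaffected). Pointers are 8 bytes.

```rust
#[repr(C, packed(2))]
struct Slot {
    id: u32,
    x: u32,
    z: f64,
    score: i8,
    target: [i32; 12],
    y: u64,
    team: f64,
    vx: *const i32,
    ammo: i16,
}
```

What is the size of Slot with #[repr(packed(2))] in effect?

id at 0 (size 4, align 2) → ends 4
x at 4 (size 4, align 2) → ends 8
z at 8 (size 8, align 2) → ends 16
score at 16 (size 1, align 1) → ends 17
pad 1 to align 2 for target
target at 18 (size 48, align 2) → ends 66
y at 66 (size 8, align 2) → ends 74
team at 74 (size 8, align 2) → ends 82
vx at 82 (size 8, align 2) → ends 90
ammo at 90 (size 2, align 2) → ends 92
total 92 bytes, alignment 2

92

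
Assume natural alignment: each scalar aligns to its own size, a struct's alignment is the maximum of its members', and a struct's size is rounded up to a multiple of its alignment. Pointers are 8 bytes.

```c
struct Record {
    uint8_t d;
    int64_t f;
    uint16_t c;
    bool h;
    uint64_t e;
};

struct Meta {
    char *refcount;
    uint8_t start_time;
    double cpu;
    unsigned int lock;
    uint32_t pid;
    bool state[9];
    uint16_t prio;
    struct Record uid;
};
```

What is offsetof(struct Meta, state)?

32

Record: @0: d [1B, align 1] → 1; +7 pad (align 8); @8: f [8B, align 8] → 16; @16: c [2B, align 2] → 18; @18: h [1B, align 1] → 19; +5 pad (align 8); @24: e [8B, align 8] → 32; size 32, align 8
@0: refcount [8B, align 8] → 8
@8: start_time [1B, align 1] → 9
+7 pad (align 8)
@16: cpu [8B, align 8] → 24
@24: lock [4B, align 4] → 28
@28: pid [4B, align 4] → 32
@32: state [9B, align 1] → 41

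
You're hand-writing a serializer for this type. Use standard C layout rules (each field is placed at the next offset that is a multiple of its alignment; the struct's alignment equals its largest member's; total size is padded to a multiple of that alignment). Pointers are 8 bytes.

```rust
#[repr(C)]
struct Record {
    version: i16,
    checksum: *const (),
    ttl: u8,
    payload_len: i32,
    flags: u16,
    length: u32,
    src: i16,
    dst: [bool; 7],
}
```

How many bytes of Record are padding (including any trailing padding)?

0..2  version  (2B, 2-aligned)
2..8  -- padding (6B)
8..16  checksum  (8B, 8-aligned)
16..17  ttl  (1B, 1-aligned)
17..20  -- padding (3B)
20..24  payload_len  (4B, 4-aligned)
24..26  flags  (2B, 2-aligned)
26..28  -- padding (2B)
28..32  length  (4B, 4-aligned)
32..34  src  (2B, 2-aligned)
34..41  dst  (7B, 1-aligned)
41..48  -- tail padding (7B)
sizeof = 48, alignof = 8
data bytes 30, size 48 → padding 18

18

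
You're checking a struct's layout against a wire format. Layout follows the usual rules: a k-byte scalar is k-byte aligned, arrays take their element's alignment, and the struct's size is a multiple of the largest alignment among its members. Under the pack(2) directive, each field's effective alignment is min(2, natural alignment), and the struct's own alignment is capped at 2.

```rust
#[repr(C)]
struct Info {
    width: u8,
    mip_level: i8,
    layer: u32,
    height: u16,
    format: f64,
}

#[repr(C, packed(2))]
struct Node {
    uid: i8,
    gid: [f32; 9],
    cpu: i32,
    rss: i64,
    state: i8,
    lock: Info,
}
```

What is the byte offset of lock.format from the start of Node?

Info: 0..1  width  (1B, 1-aligned); 1..2  mip_level  (1B, 1-aligned); 2..4  -- padding (2B); 4..8  layer  (4B, 4-aligned); 8..10  height  (2B, 2-aligned); 10..16  -- padding (6B); 16..24  format  (8B, 8-aligned); sizeof = 24, alignof = 8
0..1  uid  (1B, 1-aligned)
1..2  -- padding (1B)
2..38  gid  (36B, 2-aligned)
38..42  cpu  (4B, 2-aligned)
42..50  rss  (8B, 2-aligned)
50..51  state  (1B, 1-aligned)
51..52  -- padding (1B)
52..76  lock  (24B, 2-aligned)
within Info: format at 16
52 + 16 = 68

68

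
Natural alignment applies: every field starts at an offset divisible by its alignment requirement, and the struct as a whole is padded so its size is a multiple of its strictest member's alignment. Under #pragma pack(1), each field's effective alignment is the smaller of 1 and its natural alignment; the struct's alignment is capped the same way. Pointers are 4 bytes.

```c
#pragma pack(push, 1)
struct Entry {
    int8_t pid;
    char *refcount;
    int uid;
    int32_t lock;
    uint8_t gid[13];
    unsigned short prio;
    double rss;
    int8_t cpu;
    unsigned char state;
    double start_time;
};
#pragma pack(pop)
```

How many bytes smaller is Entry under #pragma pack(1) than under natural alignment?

10

natural layout:
  0..1  pid  (1B, 1-aligned)
  1..4  -- padding (3B)
  4..8  refcount  (4B, 4-aligned)
  8..12  uid  (4B, 4-aligned)
  12..16  lock  (4B, 4-aligned)
  16..29  gid  (13B, 1-aligned)
  29..30  -- padding (1B)
  30..32  prio  (2B, 2-aligned)
  32..40  rss  (8B, 8-aligned)
  40..41  cpu  (1B, 1-aligned)
  41..42  state  (1B, 1-aligned)
  42..48  -- padding (6B)
  48..56  start_time  (8B, 8-aligned)
  sizeof = 56, alignof = 8
packed(1) layout:
  0..1  pid  (1B, 1-aligned)
  1..5  refcount  (4B, 1-aligned)
  5..9  uid  (4B, 1-aligned)
  9..13  lock  (4B, 1-aligned)
  13..26  gid  (13B, 1-aligned)
  26..28  prio  (2B, 1-aligned)
  28..36  rss  (8B, 1-aligned)
  36..37  cpu  (1B, 1-aligned)
  37..38  state  (1B, 1-aligned)
  38..46  start_time  (8B, 1-aligned)
  sizeof = 46, alignof = 1
56 − 46 = 10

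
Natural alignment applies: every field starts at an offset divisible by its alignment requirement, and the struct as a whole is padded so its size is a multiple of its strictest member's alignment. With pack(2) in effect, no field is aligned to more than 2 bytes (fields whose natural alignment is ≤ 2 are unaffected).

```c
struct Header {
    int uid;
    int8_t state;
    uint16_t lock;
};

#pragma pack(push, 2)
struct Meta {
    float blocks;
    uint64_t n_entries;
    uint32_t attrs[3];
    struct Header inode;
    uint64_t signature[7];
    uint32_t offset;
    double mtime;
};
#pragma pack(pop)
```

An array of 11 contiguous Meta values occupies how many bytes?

Header: 0..4  uid  (4B, 4-aligned); 4..5  state  (1B, 1-aligned); 5..6  -- padding (1B); 6..8  lock  (2B, 2-aligned); sizeof = 8, alignof = 4
0..4  blocks  (4B, 2-aligned)
4..12  n_entries  (8B, 2-aligned)
12..24  attrs  (12B, 2-aligned)
24..32  inode  (8B, 2-aligned)
32..88  signature  (56B, 2-aligned)
88..92  offset  (4B, 2-aligned)
92..100  mtime  (8B, 2-aligned)
sizeof = 100, alignof = 2
array of 11: 11 × 100 = 1100

1100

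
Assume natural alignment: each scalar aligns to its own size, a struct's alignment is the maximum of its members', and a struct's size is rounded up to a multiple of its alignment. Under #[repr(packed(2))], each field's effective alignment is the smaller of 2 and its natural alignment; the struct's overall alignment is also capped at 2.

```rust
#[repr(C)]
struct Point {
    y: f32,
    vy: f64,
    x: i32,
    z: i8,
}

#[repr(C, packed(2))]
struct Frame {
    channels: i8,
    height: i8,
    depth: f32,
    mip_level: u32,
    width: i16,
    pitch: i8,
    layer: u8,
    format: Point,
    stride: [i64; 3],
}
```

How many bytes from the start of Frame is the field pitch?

12

Point: 0..4  y  (4B, 4-aligned); 4..8  -- padding (4B); 8..16  vy  (8B, 8-aligned); 16..20  x  (4B, 4-aligned); 20..21  z  (1B, 1-aligned); 21..24  -- tail padding (3B); sizeof = 24, alignof = 8
0..1  channels  (1B, 1-aligned)
1..2  height  (1B, 1-aligned)
2..6  depth  (4B, 2-aligned)
6..10  mip_level  (4B, 2-aligned)
10..12  width  (2B, 2-aligned)
12..13  pitch  (1B, 1-aligned)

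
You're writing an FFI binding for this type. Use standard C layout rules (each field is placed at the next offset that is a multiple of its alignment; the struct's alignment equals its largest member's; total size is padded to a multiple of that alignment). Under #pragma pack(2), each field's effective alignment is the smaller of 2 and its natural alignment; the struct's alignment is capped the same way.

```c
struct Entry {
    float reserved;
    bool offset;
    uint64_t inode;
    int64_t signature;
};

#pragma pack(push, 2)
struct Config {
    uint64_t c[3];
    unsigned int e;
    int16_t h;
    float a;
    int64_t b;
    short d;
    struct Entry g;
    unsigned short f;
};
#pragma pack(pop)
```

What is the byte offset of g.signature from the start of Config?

Entry: reserved at 0 (size 4, align 4) → ends 4; offset at 4 (size 1, align 1) → ends 5; pad 3 to align 8 for inode; inode at 8 (size 8, align 8) → ends 16; signature at 16 (size 8, align 8) → ends 24; total 24 bytes, alignment 8
c at 0 (size 24, align 2) → ends 24
e at 24 (size 4, align 2) → ends 28
h at 28 (size 2, align 2) → ends 30
a at 30 (size 4, align 2) → ends 34
b at 34 (size 8, align 2) → ends 42
d at 42 (size 2, align 2) → ends 44
g at 44 (size 24, align 2) → ends 68
within Entry: signature at 16
44 + 16 = 60

60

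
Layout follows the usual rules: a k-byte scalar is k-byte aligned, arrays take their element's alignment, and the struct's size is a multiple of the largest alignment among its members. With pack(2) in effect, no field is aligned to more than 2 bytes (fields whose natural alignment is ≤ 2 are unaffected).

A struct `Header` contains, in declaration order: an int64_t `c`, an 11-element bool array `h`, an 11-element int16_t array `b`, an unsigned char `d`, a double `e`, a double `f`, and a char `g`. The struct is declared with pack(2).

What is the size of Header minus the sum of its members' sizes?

@0: c [8B, align 2] → 8
@8: h [11B, align 1] → 19
+1 pad (align 2)
@20: b [22B, align 2] → 42
@42: d [1B, align 1] → 43
+1 pad (align 2)
@44: e [8B, align 2] → 52
@52: f [8B, align 2] → 60
@60: g [1B, align 1] → 61
+1 tail pad (align 2)
size 62, align 2
data bytes 59, size 62 → padding 3

3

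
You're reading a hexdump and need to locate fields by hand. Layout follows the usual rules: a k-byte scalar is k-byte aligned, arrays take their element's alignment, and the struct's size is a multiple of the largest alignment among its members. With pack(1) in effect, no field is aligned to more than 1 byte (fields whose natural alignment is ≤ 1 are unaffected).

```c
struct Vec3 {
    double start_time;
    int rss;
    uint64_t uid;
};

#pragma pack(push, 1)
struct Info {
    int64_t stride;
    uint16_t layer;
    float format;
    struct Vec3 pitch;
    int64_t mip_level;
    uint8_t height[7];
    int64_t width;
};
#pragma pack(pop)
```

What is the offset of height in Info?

Vec3: @0: start_time [8B, align 8] → 8; @8: rss [4B, align 4] → 12; +4 pad (align 8); @16: uid [8B, align 8] → 24; size 24, align 8
@0: stride [8B, align 1] → 8
@8: layer [2B, align 1] → 10
@10: format [4B, align 1] → 14
@14: pitch [24B, align 1] → 38
@38: mip_level [8B, align 1] → 46
@46: height [7B, align 1] → 53

46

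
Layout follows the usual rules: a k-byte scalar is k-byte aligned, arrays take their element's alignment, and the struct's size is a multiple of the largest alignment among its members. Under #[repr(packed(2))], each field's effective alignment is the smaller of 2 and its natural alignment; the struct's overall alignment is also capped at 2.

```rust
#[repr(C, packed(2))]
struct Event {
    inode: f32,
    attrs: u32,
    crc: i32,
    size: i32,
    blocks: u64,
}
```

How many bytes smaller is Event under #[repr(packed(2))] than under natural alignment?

natural layout:
  0..4  inode  (4B, 4-aligned)
  4..8  attrs  (4B, 4-aligned)
  8..12  crc  (4B, 4-aligned)
  12..16  size  (4B, 4-aligned)
  16..24  blocks  (8B, 8-aligned)
  sizeof = 24, alignof = 8
packed(2) layout:
  0..4  inode  (4B, 2-aligned)
  4..8  attrs  (4B, 2-aligned)
  8..12  crc  (4B, 2-aligned)
  12..16  size  (4B, 2-aligned)
  16..24  blocks  (8B, 2-aligned)
  sizeof = 24, alignof = 2
24 − 24 = 0

0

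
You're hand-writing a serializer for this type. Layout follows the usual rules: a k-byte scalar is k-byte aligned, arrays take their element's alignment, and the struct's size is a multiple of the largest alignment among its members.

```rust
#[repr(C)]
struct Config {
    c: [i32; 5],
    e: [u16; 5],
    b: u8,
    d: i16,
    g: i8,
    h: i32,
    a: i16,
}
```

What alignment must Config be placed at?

4

member alignments: c=4, e=2, b=1, d=2, g=1, h=4, a=2
max = 4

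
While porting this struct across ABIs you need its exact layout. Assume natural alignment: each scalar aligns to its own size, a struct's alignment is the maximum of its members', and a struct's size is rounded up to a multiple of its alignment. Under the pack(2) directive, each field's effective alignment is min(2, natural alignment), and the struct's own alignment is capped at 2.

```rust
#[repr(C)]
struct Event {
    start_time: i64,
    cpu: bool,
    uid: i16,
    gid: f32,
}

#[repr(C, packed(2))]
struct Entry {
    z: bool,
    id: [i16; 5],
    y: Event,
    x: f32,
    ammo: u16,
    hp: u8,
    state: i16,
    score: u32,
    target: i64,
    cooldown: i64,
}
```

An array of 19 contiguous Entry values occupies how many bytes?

1102

Event: @0: start_time [8B, align 8] → 8; @8: cpu [1B, align 1] → 9; +1 pad (align 2); @10: uid [2B, align 2] → 12; @12: gid [4B, align 4] → 16; size 16, align 8
@0: z [1B, align 1] → 1
+1 pad (align 2)
@2: id [10B, align 2] → 12
@12: y [16B, align 2] → 28
@28: x [4B, align 2] → 32
@32: ammo [2B, align 2] → 34
@34: hp [1B, align 1] → 35
+1 pad (align 2)
@36: state [2B, align 2] → 38
@38: score [4B, align 2] → 42
@42: target [8B, align 2] → 50
@50: cooldown [8B, align 2] → 58
size 58, align 2
array of 19: 19 × 58 = 1102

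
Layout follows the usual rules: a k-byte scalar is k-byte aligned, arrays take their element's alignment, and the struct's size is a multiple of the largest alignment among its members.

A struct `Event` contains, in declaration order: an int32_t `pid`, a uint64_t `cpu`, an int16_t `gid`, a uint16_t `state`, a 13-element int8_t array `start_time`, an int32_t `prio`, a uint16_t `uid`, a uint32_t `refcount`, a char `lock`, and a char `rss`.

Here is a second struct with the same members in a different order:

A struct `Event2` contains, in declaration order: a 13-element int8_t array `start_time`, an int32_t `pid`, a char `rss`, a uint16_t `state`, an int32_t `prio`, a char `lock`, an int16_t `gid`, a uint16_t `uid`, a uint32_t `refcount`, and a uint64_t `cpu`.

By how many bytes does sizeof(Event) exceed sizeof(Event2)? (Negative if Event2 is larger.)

8

pid at 0 (size 4, align 4) → ends 4
pad 4 to align 8 for cpu
cpu at 8 (size 8, align 8) → ends 16
gid at 16 (size 2, align 2) → ends 18
state at 18 (size 2, align 2) → ends 20
start_time at 20 (size 13, align 1) → ends 33
pad 3 to align 4 for prio
prio at 36 (size 4, align 4) → ends 40
uid at 40 (size 2, align 2) → ends 42
pad 2 to align 4 for refcount
refcount at 44 (size 4, align 4) → ends 48
lock at 48 (size 1, align 1) → ends 49
rss at 49 (size 1, align 1) → ends 50
tail pad 6 to reach multiple of 8
total 56 bytes, alignment 8
— Event2 —
start_time at 0 (size 13, align 1) → ends 13
pad 3 to align 4 for pid
pid at 16 (size 4, align 4) → ends 20
rss at 20 (size 1, align 1) → ends 21
pad 1 to align 2 for state
state at 22 (size 2, align 2) → ends 24
prio at 24 (size 4, align 4) → ends 28
lock at 28 (size 1, align 1) → ends 29
pad 1 to align 2 for gid
gid at 30 (size 2, align 2) → ends 32
uid at 32 (size 2, align 2) → ends 34
pad 2 to align 4 for refcount
refcount at 36 (size 4, align 4) → ends 40
cpu at 40 (size 8, align 8) → ends 48
total 48 bytes, alignment 8
56 − 48 = 8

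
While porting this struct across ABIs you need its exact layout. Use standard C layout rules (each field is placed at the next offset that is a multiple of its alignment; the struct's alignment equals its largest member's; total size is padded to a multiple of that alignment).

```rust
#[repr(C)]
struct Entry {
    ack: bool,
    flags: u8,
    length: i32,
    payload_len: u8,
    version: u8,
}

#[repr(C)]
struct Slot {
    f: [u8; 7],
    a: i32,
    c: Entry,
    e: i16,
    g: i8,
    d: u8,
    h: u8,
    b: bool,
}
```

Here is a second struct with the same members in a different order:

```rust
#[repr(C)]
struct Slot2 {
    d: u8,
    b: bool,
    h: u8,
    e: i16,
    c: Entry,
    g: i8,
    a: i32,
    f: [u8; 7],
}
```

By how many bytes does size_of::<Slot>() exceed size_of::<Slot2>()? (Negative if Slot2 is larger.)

Entry: 0..1  ack  (1B, 1-aligned); 1..2  flags  (1B, 1-aligned); 2..4  -- padding (2B); 4..8  length  (4B, 4-aligned); 8..9  payload_len  (1B, 1-aligned); 9..10  version  (1B, 1-aligned); 10..12  -- tail padding (2B); sizeof = 12, alignof = 4
0..7  f  (7B, 1-aligned)
7..8  -- padding (1B)
8..12  a  (4B, 4-aligned)
12..24  c  (12B, 4-aligned)
24..26  e  (2B, 2-aligned)
26..27  g  (1B, 1-aligned)
27..28  d  (1B, 1-aligned)
28..29  h  (1B, 1-aligned)
29..30  b  (1B, 1-aligned)
30..32  -- tail padding (2B)
sizeof = 32, alignof = 4
— Slot2 —
0..1  d  (1B, 1-aligned)
1..2  b  (1B, 1-aligned)
2..3  h  (1B, 1-aligned)
3..4  -- padding (1B)
4..6  e  (2B, 2-aligned)
6..8  -- padding (2B)
8..20  c  (12B, 4-aligned)
20..21  g  (1B, 1-aligned)
21..24  -- padding (3B)
24..28  a  (4B, 4-aligned)
28..35  f  (7B, 1-aligned)
35..36  -- tail padding (1B)
sizeof = 36, alignof = 4
32 − 36 = -4

-4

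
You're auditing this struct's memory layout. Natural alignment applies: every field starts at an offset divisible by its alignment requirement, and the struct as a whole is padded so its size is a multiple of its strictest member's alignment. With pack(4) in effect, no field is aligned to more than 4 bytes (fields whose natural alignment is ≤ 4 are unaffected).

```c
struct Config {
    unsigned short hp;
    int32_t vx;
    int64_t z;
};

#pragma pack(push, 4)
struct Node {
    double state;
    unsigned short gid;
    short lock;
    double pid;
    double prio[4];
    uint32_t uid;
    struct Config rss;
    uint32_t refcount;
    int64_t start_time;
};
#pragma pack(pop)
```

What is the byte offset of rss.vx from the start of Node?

Config: hp at 0 (size 2, align 2) → ends 2; pad 2 to align 4 for vx; vx at 4 (size 4, align 4) → ends 8; z at 8 (size 8, align 8) → ends 16; total 16 bytes, alignment 8
state at 0 (size 8, align 4) → ends 8
gid at 8 (size 2, align 2) → ends 10
lock at 10 (size 2, align 2) → ends 12
pid at 12 (size 8, align 4) → ends 20
prio at 20 (size 32, align 4) → ends 52
uid at 52 (size 4, align 4) → ends 56
rss at 56 (size 16, align 4) → ends 72
within Config: vx at 4
56 + 4 = 60

60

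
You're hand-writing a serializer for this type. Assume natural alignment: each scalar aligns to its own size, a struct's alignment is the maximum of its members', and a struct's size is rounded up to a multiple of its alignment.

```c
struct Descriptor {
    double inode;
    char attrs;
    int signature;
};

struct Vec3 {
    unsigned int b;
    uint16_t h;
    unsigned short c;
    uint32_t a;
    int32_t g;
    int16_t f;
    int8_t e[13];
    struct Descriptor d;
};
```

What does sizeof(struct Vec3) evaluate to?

Descriptor: @0: inode [8B, align 8] → 8; @8: attrs [1B, align 1] → 9; +3 pad (align 4); @12: signature [4B, align 4] → 16; size 16, align 8
@0: b [4B, align 4] → 4
@4: h [2B, align 2] → 6
@6: c [2B, align 2] → 8
@8: a [4B, align 4] → 12
@12: g [4B, align 4] → 16
@16: f [2B, align 2] → 18
@18: e [13B, align 1] → 31
+1 pad (align 8)
@32: d [16B, align 8] → 48
size 48, align 8

48 bytes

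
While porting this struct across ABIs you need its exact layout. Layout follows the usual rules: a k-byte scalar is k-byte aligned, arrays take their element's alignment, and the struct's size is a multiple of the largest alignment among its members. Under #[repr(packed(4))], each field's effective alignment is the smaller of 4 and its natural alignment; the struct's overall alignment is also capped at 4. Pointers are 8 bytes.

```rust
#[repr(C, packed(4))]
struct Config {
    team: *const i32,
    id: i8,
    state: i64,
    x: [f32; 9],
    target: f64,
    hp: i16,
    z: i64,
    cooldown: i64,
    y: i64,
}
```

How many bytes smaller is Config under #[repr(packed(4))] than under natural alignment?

12

natural layout:
  @0: team [8B, align 8] → 8
  @8: id [1B, align 1] → 9
  +7 pad (align 8)
  @16: state [8B, align 8] → 24
  @24: x [36B, align 4] → 60
  +4 pad (align 8)
  @64: target [8B, align 8] → 72
  @72: hp [2B, align 2] → 74
  +6 pad (align 8)
  @80: z [8B, align 8] → 88
  @88: cooldown [8B, align 8] → 96
  @96: y [8B, align 8] → 104
  size 104, align 8
packed(4) layout:
  @0: team [8B, align 4] → 8
  @8: id [1B, align 1] → 9
  +3 pad (align 4)
  @12: state [8B, align 4] → 20
  @20: x [36B, align 4] → 56
  @56: target [8B, align 4] → 64
  @64: hp [2B, align 2] → 66
  +2 pad (align 4)
  @68: z [8B, align 4] → 76
  @76: cooldown [8B, align 4] → 84
  @84: y [8B, align 4] → 92
  size 92, align 4
104 − 92 = 12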